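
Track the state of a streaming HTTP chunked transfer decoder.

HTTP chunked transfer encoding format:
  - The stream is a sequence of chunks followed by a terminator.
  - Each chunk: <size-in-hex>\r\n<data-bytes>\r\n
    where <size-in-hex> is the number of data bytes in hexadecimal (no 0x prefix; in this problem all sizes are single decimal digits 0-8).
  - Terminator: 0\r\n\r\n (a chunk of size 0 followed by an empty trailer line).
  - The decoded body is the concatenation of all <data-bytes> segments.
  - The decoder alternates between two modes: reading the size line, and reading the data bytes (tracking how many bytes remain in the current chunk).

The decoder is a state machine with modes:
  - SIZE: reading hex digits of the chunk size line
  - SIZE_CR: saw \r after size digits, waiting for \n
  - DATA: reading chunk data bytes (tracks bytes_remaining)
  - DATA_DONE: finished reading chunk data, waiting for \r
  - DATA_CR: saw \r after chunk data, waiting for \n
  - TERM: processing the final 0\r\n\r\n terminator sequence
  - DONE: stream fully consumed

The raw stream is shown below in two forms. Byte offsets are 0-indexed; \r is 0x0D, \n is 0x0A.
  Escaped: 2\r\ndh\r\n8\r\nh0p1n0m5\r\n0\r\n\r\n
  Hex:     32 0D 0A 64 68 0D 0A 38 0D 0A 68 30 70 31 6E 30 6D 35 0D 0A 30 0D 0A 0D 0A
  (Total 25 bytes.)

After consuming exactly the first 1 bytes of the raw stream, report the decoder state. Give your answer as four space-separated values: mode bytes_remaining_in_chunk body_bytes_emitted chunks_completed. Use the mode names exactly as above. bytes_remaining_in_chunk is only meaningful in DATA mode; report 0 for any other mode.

Byte 0 = '2': mode=SIZE remaining=0 emitted=0 chunks_done=0

Answer: SIZE 0 0 0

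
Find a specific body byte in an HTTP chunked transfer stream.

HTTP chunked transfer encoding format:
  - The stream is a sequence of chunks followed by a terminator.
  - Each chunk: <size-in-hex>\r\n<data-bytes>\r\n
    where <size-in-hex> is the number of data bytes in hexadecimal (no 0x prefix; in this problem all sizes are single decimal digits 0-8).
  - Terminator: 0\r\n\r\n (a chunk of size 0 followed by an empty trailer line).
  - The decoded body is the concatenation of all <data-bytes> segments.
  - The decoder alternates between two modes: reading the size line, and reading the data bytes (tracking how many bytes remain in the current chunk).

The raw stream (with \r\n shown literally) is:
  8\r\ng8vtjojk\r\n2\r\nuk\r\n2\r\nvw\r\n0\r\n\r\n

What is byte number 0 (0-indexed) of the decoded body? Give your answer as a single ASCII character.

Answer: g

Derivation:
Chunk 1: stream[0..1]='8' size=0x8=8, data at stream[3..11]='g8vtjojk' -> body[0..8], body so far='g8vtjojk'
Chunk 2: stream[13..14]='2' size=0x2=2, data at stream[16..18]='uk' -> body[8..10], body so far='g8vtjojkuk'
Chunk 3: stream[20..21]='2' size=0x2=2, data at stream[23..25]='vw' -> body[10..12], body so far='g8vtjojkukvw'
Chunk 4: stream[27..28]='0' size=0 (terminator). Final body='g8vtjojkukvw' (12 bytes)
Body byte 0 = 'g'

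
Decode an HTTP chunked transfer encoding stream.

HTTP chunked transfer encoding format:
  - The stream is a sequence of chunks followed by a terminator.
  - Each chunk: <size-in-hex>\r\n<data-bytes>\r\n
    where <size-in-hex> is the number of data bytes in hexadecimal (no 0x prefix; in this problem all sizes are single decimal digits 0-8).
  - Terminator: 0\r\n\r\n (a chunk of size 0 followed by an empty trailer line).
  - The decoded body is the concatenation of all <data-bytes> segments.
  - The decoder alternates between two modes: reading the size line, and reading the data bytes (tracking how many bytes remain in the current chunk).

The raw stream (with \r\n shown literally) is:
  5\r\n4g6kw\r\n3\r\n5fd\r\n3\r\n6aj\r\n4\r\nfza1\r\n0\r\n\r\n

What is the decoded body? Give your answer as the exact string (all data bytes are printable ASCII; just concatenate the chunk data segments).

Chunk 1: stream[0..1]='5' size=0x5=5, data at stream[3..8]='4g6kw' -> body[0..5], body so far='4g6kw'
Chunk 2: stream[10..11]='3' size=0x3=3, data at stream[13..16]='5fd' -> body[5..8], body so far='4g6kw5fd'
Chunk 3: stream[18..19]='3' size=0x3=3, data at stream[21..24]='6aj' -> body[8..11], body so far='4g6kw5fd6aj'
Chunk 4: stream[26..27]='4' size=0x4=4, data at stream[29..33]='fza1' -> body[11..15], body so far='4g6kw5fd6ajfza1'
Chunk 5: stream[35..36]='0' size=0 (terminator). Final body='4g6kw5fd6ajfza1' (15 bytes)

Answer: 4g6kw5fd6ajfza1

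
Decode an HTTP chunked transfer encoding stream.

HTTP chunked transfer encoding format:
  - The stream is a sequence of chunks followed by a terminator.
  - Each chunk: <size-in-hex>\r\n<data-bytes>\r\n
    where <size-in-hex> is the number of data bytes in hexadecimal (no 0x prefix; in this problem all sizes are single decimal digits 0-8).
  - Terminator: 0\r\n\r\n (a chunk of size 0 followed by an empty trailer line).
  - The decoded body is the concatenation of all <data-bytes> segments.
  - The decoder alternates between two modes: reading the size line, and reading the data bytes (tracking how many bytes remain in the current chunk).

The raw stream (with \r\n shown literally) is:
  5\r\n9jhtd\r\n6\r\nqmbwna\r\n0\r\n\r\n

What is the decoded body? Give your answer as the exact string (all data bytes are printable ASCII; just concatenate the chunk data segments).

Chunk 1: stream[0..1]='5' size=0x5=5, data at stream[3..8]='9jhtd' -> body[0..5], body so far='9jhtd'
Chunk 2: stream[10..11]='6' size=0x6=6, data at stream[13..19]='qmbwna' -> body[5..11], body so far='9jhtdqmbwna'
Chunk 3: stream[21..22]='0' size=0 (terminator). Final body='9jhtdqmbwna' (11 bytes)

Answer: 9jhtdqmbwna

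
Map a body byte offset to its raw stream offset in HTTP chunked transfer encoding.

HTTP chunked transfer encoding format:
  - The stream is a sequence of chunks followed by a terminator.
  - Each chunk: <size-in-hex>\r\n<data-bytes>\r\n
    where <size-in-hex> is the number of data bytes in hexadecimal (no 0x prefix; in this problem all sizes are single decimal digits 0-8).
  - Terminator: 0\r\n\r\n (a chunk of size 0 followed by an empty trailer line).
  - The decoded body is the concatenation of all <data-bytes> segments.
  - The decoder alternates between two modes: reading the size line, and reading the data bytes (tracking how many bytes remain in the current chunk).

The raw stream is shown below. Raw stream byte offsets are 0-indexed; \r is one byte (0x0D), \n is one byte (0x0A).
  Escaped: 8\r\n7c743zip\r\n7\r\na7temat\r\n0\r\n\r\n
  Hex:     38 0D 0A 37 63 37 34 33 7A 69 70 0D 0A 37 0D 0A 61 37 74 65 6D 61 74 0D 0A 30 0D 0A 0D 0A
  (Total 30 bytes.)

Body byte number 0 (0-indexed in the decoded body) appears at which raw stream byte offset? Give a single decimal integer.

Answer: 3

Derivation:
Chunk 1: stream[0..1]='8' size=0x8=8, data at stream[3..11]='7c743zip' -> body[0..8], body so far='7c743zip'
Chunk 2: stream[13..14]='7' size=0x7=7, data at stream[16..23]='a7temat' -> body[8..15], body so far='7c743zipa7temat'
Chunk 3: stream[25..26]='0' size=0 (terminator). Final body='7c743zipa7temat' (15 bytes)
Body byte 0 at stream offset 3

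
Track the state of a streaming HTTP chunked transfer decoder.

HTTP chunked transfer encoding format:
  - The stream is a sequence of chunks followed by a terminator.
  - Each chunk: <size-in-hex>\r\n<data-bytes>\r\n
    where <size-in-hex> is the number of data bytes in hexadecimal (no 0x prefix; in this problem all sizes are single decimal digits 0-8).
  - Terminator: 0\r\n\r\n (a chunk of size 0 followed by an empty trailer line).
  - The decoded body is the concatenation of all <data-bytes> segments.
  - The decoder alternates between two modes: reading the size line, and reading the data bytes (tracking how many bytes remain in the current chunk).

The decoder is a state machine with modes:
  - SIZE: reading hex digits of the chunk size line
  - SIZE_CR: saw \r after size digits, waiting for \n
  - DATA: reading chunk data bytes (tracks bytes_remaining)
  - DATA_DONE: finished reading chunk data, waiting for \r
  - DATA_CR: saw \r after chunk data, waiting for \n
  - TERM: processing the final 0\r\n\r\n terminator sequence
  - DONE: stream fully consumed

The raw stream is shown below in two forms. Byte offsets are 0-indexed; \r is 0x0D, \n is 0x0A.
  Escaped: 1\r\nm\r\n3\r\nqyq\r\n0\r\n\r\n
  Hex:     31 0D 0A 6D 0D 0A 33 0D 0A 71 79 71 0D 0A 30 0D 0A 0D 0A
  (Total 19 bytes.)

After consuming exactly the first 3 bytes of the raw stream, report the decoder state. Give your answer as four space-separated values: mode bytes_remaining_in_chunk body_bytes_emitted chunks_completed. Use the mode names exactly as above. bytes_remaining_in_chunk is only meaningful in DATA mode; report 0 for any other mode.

Byte 0 = '1': mode=SIZE remaining=0 emitted=0 chunks_done=0
Byte 1 = 0x0D: mode=SIZE_CR remaining=0 emitted=0 chunks_done=0
Byte 2 = 0x0A: mode=DATA remaining=1 emitted=0 chunks_done=0

Answer: DATA 1 0 0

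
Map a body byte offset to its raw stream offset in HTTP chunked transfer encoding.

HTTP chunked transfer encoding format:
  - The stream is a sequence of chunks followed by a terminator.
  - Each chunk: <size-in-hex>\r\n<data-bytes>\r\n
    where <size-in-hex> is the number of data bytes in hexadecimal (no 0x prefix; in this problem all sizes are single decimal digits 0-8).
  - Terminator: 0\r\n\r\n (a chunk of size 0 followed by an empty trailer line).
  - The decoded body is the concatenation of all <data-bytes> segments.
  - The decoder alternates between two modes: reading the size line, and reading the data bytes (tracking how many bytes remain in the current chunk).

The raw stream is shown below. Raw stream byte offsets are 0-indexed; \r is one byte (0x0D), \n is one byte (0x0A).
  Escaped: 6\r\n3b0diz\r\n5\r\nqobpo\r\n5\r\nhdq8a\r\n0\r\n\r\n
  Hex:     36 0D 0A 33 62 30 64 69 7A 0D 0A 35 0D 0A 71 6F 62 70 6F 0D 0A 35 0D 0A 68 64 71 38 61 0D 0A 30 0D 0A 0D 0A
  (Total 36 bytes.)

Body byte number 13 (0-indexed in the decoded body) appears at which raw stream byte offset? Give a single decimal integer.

Answer: 26

Derivation:
Chunk 1: stream[0..1]='6' size=0x6=6, data at stream[3..9]='3b0diz' -> body[0..6], body so far='3b0diz'
Chunk 2: stream[11..12]='5' size=0x5=5, data at stream[14..19]='qobpo' -> body[6..11], body so far='3b0dizqobpo'
Chunk 3: stream[21..22]='5' size=0x5=5, data at stream[24..29]='hdq8a' -> body[11..16], body so far='3b0dizqobpohdq8a'
Chunk 4: stream[31..32]='0' size=0 (terminator). Final body='3b0dizqobpohdq8a' (16 bytes)
Body byte 13 at stream offset 26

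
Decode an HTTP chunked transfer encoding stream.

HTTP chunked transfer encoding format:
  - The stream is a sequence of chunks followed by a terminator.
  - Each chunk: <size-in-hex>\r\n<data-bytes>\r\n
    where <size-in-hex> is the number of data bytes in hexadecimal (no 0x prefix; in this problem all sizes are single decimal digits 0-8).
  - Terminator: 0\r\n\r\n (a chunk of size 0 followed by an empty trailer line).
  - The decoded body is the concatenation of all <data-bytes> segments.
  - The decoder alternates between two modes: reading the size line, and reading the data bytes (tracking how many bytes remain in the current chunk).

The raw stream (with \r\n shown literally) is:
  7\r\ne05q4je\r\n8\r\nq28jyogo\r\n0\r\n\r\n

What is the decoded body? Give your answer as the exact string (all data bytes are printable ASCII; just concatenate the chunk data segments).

Answer: e05q4jeq28jyogo

Derivation:
Chunk 1: stream[0..1]='7' size=0x7=7, data at stream[3..10]='e05q4je' -> body[0..7], body so far='e05q4je'
Chunk 2: stream[12..13]='8' size=0x8=8, data at stream[15..23]='q28jyogo' -> body[7..15], body so far='e05q4jeq28jyogo'
Chunk 3: stream[25..26]='0' size=0 (terminator). Final body='e05q4jeq28jyogo' (15 bytes)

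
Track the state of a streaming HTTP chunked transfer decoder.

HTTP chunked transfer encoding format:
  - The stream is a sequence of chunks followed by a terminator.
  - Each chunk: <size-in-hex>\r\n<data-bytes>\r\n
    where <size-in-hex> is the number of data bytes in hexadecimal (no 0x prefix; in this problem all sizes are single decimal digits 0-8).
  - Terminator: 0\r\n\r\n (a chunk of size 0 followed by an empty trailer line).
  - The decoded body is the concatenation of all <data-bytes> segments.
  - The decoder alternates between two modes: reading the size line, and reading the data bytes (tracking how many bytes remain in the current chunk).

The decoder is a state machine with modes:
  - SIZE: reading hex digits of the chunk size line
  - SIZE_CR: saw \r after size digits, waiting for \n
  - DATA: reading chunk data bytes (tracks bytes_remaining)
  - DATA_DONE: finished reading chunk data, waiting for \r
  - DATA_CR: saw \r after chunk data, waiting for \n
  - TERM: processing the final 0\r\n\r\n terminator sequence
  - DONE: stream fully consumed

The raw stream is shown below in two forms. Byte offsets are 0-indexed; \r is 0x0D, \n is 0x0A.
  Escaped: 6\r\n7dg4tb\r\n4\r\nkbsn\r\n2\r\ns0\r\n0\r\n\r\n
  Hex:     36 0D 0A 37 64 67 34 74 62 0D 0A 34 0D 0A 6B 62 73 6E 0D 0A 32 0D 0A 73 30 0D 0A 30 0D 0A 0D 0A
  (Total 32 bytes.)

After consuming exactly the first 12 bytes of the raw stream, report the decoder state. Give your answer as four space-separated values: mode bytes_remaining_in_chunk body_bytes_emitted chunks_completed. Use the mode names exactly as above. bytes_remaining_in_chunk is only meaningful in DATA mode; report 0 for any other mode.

Byte 0 = '6': mode=SIZE remaining=0 emitted=0 chunks_done=0
Byte 1 = 0x0D: mode=SIZE_CR remaining=0 emitted=0 chunks_done=0
Byte 2 = 0x0A: mode=DATA remaining=6 emitted=0 chunks_done=0
Byte 3 = '7': mode=DATA remaining=5 emitted=1 chunks_done=0
Byte 4 = 'd': mode=DATA remaining=4 emitted=2 chunks_done=0
Byte 5 = 'g': mode=DATA remaining=3 emitted=3 chunks_done=0
Byte 6 = '4': mode=DATA remaining=2 emitted=4 chunks_done=0
Byte 7 = 't': mode=DATA remaining=1 emitted=5 chunks_done=0
Byte 8 = 'b': mode=DATA_DONE remaining=0 emitted=6 chunks_done=0
Byte 9 = 0x0D: mode=DATA_CR remaining=0 emitted=6 chunks_done=0
Byte 10 = 0x0A: mode=SIZE remaining=0 emitted=6 chunks_done=1
Byte 11 = '4': mode=SIZE remaining=0 emitted=6 chunks_done=1

Answer: SIZE 0 6 1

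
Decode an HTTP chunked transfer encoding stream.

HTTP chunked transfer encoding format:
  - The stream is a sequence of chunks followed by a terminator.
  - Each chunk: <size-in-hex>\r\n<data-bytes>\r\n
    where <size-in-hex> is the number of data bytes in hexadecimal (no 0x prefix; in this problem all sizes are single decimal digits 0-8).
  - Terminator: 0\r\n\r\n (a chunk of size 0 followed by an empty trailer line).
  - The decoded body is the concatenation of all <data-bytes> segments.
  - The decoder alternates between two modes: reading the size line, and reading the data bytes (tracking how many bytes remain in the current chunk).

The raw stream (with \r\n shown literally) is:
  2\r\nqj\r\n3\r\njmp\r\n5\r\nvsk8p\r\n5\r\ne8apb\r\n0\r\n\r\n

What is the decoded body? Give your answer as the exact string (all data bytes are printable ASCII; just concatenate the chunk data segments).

Chunk 1: stream[0..1]='2' size=0x2=2, data at stream[3..5]='qj' -> body[0..2], body so far='qj'
Chunk 2: stream[7..8]='3' size=0x3=3, data at stream[10..13]='jmp' -> body[2..5], body so far='qjjmp'
Chunk 3: stream[15..16]='5' size=0x5=5, data at stream[18..23]='vsk8p' -> body[5..10], body so far='qjjmpvsk8p'
Chunk 4: stream[25..26]='5' size=0x5=5, data at stream[28..33]='e8apb' -> body[10..15], body so far='qjjmpvsk8pe8apb'
Chunk 5: stream[35..36]='0' size=0 (terminator). Final body='qjjmpvsk8pe8apb' (15 bytes)

Answer: qjjmpvsk8pe8apb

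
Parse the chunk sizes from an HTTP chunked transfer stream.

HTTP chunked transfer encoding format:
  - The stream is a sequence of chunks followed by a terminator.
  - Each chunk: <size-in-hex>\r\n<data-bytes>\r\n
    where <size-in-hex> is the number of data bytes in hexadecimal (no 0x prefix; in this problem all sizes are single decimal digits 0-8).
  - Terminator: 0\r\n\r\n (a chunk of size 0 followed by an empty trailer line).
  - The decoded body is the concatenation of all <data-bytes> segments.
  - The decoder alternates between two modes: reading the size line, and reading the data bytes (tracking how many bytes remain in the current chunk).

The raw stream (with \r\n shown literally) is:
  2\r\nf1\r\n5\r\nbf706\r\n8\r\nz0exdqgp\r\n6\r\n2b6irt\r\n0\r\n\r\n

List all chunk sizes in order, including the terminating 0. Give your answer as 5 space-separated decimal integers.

Answer: 2 5 8 6 0

Derivation:
Chunk 1: stream[0..1]='2' size=0x2=2, data at stream[3..5]='f1' -> body[0..2], body so far='f1'
Chunk 2: stream[7..8]='5' size=0x5=5, data at stream[10..15]='bf706' -> body[2..7], body so far='f1bf706'
Chunk 3: stream[17..18]='8' size=0x8=8, data at stream[20..28]='z0exdqgp' -> body[7..15], body so far='f1bf706z0exdqgp'
Chunk 4: stream[30..31]='6' size=0x6=6, data at stream[33..39]='2b6irt' -> body[15..21], body so far='f1bf706z0exdqgp2b6irt'
Chunk 5: stream[41..42]='0' size=0 (terminator). Final body='f1bf706z0exdqgp2b6irt' (21 bytes)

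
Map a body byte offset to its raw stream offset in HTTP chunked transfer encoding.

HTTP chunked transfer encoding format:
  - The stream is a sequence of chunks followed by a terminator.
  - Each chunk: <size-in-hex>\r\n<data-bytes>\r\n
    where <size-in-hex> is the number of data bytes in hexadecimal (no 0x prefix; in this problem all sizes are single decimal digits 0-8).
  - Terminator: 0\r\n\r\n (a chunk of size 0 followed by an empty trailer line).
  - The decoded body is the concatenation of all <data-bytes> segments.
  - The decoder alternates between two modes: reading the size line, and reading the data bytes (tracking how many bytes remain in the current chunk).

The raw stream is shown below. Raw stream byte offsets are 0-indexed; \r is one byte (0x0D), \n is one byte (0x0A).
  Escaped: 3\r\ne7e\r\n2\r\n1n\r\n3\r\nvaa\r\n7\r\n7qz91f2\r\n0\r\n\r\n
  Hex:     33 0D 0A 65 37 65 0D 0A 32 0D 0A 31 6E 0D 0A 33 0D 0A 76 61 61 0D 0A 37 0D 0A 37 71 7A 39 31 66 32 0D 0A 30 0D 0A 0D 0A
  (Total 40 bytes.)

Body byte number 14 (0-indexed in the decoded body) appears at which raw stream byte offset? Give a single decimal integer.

Chunk 1: stream[0..1]='3' size=0x3=3, data at stream[3..6]='e7e' -> body[0..3], body so far='e7e'
Chunk 2: stream[8..9]='2' size=0x2=2, data at stream[11..13]='1n' -> body[3..5], body so far='e7e1n'
Chunk 3: stream[15..16]='3' size=0x3=3, data at stream[18..21]='vaa' -> body[5..8], body so far='e7e1nvaa'
Chunk 4: stream[23..24]='7' size=0x7=7, data at stream[26..33]='7qz91f2' -> body[8..15], body so far='e7e1nvaa7qz91f2'
Chunk 5: stream[35..36]='0' size=0 (terminator). Final body='e7e1nvaa7qz91f2' (15 bytes)
Body byte 14 at stream offset 32

Answer: 32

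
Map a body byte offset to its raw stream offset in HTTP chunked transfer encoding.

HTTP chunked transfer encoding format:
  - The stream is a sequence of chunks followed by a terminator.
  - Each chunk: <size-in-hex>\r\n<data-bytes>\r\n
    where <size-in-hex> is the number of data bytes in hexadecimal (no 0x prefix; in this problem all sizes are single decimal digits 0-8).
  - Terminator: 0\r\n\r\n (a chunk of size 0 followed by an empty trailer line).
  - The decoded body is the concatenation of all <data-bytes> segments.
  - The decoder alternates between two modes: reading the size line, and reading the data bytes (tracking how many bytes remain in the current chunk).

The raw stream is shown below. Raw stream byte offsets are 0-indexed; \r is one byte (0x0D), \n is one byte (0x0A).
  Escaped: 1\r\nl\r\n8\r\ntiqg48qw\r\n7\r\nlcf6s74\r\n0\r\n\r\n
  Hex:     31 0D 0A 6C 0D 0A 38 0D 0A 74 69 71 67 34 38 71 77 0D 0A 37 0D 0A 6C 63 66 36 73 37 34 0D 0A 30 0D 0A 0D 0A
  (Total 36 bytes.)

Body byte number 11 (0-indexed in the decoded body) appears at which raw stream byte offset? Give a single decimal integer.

Answer: 24

Derivation:
Chunk 1: stream[0..1]='1' size=0x1=1, data at stream[3..4]='l' -> body[0..1], body so far='l'
Chunk 2: stream[6..7]='8' size=0x8=8, data at stream[9..17]='tiqg48qw' -> body[1..9], body so far='ltiqg48qw'
Chunk 3: stream[19..20]='7' size=0x7=7, data at stream[22..29]='lcf6s74' -> body[9..16], body so far='ltiqg48qwlcf6s74'
Chunk 4: stream[31..32]='0' size=0 (terminator). Final body='ltiqg48qwlcf6s74' (16 bytes)
Body byte 11 at stream offset 24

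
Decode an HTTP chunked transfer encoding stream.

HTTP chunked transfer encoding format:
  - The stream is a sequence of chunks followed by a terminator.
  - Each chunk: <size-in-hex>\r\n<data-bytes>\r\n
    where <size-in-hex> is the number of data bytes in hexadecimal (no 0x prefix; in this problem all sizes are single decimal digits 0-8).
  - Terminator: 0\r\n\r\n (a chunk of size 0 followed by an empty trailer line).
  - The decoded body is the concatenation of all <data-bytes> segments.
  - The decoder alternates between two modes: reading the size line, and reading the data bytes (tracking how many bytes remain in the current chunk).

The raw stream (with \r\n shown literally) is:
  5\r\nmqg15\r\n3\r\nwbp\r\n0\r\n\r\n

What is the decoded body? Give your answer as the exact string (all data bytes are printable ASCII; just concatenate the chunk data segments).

Chunk 1: stream[0..1]='5' size=0x5=5, data at stream[3..8]='mqg15' -> body[0..5], body so far='mqg15'
Chunk 2: stream[10..11]='3' size=0x3=3, data at stream[13..16]='wbp' -> body[5..8], body so far='mqg15wbp'
Chunk 3: stream[18..19]='0' size=0 (terminator). Final body='mqg15wbp' (8 bytes)

Answer: mqg15wbp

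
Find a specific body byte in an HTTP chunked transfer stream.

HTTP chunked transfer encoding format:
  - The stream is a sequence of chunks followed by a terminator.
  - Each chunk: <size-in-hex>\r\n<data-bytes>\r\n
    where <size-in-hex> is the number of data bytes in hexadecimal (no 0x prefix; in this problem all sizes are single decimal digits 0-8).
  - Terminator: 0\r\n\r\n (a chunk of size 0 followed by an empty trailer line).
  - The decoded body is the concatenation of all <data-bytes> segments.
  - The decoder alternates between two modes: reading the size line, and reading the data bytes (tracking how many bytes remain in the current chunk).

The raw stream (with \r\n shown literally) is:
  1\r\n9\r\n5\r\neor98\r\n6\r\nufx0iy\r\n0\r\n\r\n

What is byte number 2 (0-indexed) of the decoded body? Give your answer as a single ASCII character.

Chunk 1: stream[0..1]='1' size=0x1=1, data at stream[3..4]='9' -> body[0..1], body so far='9'
Chunk 2: stream[6..7]='5' size=0x5=5, data at stream[9..14]='eor98' -> body[1..6], body so far='9eor98'
Chunk 3: stream[16..17]='6' size=0x6=6, data at stream[19..25]='ufx0iy' -> body[6..12], body so far='9eor98ufx0iy'
Chunk 4: stream[27..28]='0' size=0 (terminator). Final body='9eor98ufx0iy' (12 bytes)
Body byte 2 = 'o'

Answer: o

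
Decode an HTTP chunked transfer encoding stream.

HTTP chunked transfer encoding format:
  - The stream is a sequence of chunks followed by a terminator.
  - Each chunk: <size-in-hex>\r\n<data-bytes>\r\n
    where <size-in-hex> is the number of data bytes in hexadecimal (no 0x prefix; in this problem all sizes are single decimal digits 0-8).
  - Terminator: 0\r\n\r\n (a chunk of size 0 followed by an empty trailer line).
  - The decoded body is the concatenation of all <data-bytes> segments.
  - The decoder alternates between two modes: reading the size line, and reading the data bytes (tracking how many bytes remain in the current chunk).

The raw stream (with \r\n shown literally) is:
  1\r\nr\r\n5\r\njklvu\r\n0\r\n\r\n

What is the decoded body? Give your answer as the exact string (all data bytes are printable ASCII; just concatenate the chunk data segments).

Answer: rjklvu

Derivation:
Chunk 1: stream[0..1]='1' size=0x1=1, data at stream[3..4]='r' -> body[0..1], body so far='r'
Chunk 2: stream[6..7]='5' size=0x5=5, data at stream[9..14]='jklvu' -> body[1..6], body so far='rjklvu'
Chunk 3: stream[16..17]='0' size=0 (terminator). Final body='rjklvu' (6 bytes)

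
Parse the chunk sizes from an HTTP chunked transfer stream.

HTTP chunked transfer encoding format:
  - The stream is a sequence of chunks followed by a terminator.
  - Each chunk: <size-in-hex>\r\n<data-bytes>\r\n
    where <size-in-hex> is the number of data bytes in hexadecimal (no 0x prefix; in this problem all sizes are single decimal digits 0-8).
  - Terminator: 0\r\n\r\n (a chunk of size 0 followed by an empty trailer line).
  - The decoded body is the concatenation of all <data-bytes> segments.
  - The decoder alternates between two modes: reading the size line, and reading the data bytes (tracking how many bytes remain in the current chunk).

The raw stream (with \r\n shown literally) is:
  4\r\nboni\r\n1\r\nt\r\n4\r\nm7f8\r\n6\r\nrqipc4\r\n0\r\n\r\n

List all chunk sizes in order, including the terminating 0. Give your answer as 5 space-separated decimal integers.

Chunk 1: stream[0..1]='4' size=0x4=4, data at stream[3..7]='boni' -> body[0..4], body so far='boni'
Chunk 2: stream[9..10]='1' size=0x1=1, data at stream[12..13]='t' -> body[4..5], body so far='bonit'
Chunk 3: stream[15..16]='4' size=0x4=4, data at stream[18..22]='m7f8' -> body[5..9], body so far='bonitm7f8'
Chunk 4: stream[24..25]='6' size=0x6=6, data at stream[27..33]='rqipc4' -> body[9..15], body so far='bonitm7f8rqipc4'
Chunk 5: stream[35..36]='0' size=0 (terminator). Final body='bonitm7f8rqipc4' (15 bytes)

Answer: 4 1 4 6 0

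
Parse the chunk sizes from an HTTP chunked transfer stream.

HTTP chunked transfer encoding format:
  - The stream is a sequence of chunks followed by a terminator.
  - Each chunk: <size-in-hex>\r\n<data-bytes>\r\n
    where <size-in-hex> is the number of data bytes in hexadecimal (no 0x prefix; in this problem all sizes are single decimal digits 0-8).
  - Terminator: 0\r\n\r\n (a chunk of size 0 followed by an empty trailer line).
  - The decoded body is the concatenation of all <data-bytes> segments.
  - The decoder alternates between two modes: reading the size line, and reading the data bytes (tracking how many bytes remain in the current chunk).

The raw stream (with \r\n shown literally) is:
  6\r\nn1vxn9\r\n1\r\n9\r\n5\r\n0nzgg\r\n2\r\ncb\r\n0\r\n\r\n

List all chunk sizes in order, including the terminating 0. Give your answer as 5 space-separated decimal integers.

Chunk 1: stream[0..1]='6' size=0x6=6, data at stream[3..9]='n1vxn9' -> body[0..6], body so far='n1vxn9'
Chunk 2: stream[11..12]='1' size=0x1=1, data at stream[14..15]='9' -> body[6..7], body so far='n1vxn99'
Chunk 3: stream[17..18]='5' size=0x5=5, data at stream[20..25]='0nzgg' -> body[7..12], body so far='n1vxn990nzgg'
Chunk 4: stream[27..28]='2' size=0x2=2, data at stream[30..32]='cb' -> body[12..14], body so far='n1vxn990nzggcb'
Chunk 5: stream[34..35]='0' size=0 (terminator). Final body='n1vxn990nzggcb' (14 bytes)

Answer: 6 1 5 2 0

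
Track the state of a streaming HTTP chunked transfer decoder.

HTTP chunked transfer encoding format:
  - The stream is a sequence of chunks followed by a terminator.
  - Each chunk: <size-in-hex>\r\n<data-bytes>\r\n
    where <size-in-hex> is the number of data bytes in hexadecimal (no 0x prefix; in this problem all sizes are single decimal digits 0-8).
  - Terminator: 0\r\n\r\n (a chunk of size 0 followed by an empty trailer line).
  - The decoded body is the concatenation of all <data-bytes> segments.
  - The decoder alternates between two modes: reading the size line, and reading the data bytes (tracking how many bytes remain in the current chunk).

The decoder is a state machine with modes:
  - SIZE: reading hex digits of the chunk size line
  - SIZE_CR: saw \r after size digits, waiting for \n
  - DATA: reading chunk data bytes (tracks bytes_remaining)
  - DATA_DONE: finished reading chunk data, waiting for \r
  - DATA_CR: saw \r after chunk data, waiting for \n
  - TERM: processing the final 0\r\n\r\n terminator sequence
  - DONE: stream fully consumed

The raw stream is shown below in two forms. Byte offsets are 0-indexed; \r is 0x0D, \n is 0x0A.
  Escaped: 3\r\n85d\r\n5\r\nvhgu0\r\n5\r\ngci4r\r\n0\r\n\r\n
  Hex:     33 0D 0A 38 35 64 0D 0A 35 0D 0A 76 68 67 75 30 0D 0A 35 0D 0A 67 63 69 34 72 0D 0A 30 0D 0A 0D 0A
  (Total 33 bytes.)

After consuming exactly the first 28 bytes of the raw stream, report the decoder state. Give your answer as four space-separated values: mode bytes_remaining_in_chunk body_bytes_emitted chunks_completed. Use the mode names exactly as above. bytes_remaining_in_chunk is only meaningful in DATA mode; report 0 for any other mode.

Answer: SIZE 0 13 3

Derivation:
Byte 0 = '3': mode=SIZE remaining=0 emitted=0 chunks_done=0
Byte 1 = 0x0D: mode=SIZE_CR remaining=0 emitted=0 chunks_done=0
Byte 2 = 0x0A: mode=DATA remaining=3 emitted=0 chunks_done=0
Byte 3 = '8': mode=DATA remaining=2 emitted=1 chunks_done=0
Byte 4 = '5': mode=DATA remaining=1 emitted=2 chunks_done=0
Byte 5 = 'd': mode=DATA_DONE remaining=0 emitted=3 chunks_done=0
Byte 6 = 0x0D: mode=DATA_CR remaining=0 emitted=3 chunks_done=0
Byte 7 = 0x0A: mode=SIZE remaining=0 emitted=3 chunks_done=1
Byte 8 = '5': mode=SIZE remaining=0 emitted=3 chunks_done=1
Byte 9 = 0x0D: mode=SIZE_CR remaining=0 emitted=3 chunks_done=1
Byte 10 = 0x0A: mode=DATA remaining=5 emitted=3 chunks_done=1
Byte 11 = 'v': mode=DATA remaining=4 emitted=4 chunks_done=1
Byte 12 = 'h': mode=DATA remaining=3 emitted=5 chunks_done=1
Byte 13 = 'g': mode=DATA remaining=2 emitted=6 chunks_done=1
Byte 14 = 'u': mode=DATA remaining=1 emitted=7 chunks_done=1
Byte 15 = '0': mode=DATA_DONE remaining=0 emitted=8 chunks_done=1
Byte 16 = 0x0D: mode=DATA_CR remaining=0 emitted=8 chunks_done=1
Byte 17 = 0x0A: mode=SIZE remaining=0 emitted=8 chunks_done=2
Byte 18 = '5': mode=SIZE remaining=0 emitted=8 chunks_done=2
Byte 19 = 0x0D: mode=SIZE_CR remaining=0 emitted=8 chunks_done=2
Byte 20 = 0x0A: mode=DATA remaining=5 emitted=8 chunks_done=2
Byte 21 = 'g': mode=DATA remaining=4 emitted=9 chunks_done=2
Byte 22 = 'c': mode=DATA remaining=3 emitted=10 chunks_done=2
Byte 23 = 'i': mode=DATA remaining=2 emitted=11 chunks_done=2
Byte 24 = '4': mode=DATA remaining=1 emitted=12 chunks_done=2
Byte 25 = 'r': mode=DATA_DONE remaining=0 emitted=13 chunks_done=2
Byte 26 = 0x0D: mode=DATA_CR remaining=0 emitted=13 chunks_done=2
Byte 27 = 0x0A: mode=SIZE remaining=0 emitted=13 chunks_done=3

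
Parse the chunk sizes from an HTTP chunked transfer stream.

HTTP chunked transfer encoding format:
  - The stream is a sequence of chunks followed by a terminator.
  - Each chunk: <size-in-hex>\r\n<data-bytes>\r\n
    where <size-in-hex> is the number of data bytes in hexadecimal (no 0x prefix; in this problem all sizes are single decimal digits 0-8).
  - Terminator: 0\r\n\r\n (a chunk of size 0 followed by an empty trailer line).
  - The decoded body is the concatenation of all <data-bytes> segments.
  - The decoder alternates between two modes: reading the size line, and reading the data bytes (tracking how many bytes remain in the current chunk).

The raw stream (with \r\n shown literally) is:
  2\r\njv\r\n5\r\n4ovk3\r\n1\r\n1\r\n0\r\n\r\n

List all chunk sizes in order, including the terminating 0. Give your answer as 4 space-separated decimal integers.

Answer: 2 5 1 0

Derivation:
Chunk 1: stream[0..1]='2' size=0x2=2, data at stream[3..5]='jv' -> body[0..2], body so far='jv'
Chunk 2: stream[7..8]='5' size=0x5=5, data at stream[10..15]='4ovk3' -> body[2..7], body so far='jv4ovk3'
Chunk 3: stream[17..18]='1' size=0x1=1, data at stream[20..21]='1' -> body[7..8], body so far='jv4ovk31'
Chunk 4: stream[23..24]='0' size=0 (terminator). Final body='jv4ovk31' (8 bytes)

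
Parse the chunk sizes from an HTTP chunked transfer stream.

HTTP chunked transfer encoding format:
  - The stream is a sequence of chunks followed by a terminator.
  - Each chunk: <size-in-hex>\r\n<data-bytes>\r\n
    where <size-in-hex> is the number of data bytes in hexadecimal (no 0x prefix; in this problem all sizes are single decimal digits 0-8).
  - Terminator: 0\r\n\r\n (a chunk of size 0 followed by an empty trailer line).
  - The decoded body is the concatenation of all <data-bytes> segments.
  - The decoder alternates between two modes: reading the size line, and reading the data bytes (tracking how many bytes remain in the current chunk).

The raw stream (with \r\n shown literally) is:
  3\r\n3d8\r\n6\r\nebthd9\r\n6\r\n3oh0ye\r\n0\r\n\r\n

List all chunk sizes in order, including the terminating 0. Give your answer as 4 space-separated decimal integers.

Chunk 1: stream[0..1]='3' size=0x3=3, data at stream[3..6]='3d8' -> body[0..3], body so far='3d8'
Chunk 2: stream[8..9]='6' size=0x6=6, data at stream[11..17]='ebthd9' -> body[3..9], body so far='3d8ebthd9'
Chunk 3: stream[19..20]='6' size=0x6=6, data at stream[22..28]='3oh0ye' -> body[9..15], body so far='3d8ebthd93oh0ye'
Chunk 4: stream[30..31]='0' size=0 (terminator). Final body='3d8ebthd93oh0ye' (15 bytes)

Answer: 3 6 6 0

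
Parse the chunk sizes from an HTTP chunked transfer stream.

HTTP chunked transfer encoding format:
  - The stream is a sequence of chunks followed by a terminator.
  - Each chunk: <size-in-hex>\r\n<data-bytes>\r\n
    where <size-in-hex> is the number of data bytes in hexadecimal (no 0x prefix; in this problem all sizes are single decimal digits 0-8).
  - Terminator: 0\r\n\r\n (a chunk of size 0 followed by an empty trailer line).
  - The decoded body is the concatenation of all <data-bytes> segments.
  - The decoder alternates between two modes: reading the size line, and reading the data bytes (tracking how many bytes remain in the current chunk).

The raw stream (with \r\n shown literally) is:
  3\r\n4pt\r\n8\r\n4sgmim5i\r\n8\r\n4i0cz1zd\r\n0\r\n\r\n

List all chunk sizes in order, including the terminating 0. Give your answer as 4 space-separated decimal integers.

Answer: 3 8 8 0

Derivation:
Chunk 1: stream[0..1]='3' size=0x3=3, data at stream[3..6]='4pt' -> body[0..3], body so far='4pt'
Chunk 2: stream[8..9]='8' size=0x8=8, data at stream[11..19]='4sgmim5i' -> body[3..11], body so far='4pt4sgmim5i'
Chunk 3: stream[21..22]='8' size=0x8=8, data at stream[24..32]='4i0cz1zd' -> body[11..19], body so far='4pt4sgmim5i4i0cz1zd'
Chunk 4: stream[34..35]='0' size=0 (terminator). Final body='4pt4sgmim5i4i0cz1zd' (19 bytes)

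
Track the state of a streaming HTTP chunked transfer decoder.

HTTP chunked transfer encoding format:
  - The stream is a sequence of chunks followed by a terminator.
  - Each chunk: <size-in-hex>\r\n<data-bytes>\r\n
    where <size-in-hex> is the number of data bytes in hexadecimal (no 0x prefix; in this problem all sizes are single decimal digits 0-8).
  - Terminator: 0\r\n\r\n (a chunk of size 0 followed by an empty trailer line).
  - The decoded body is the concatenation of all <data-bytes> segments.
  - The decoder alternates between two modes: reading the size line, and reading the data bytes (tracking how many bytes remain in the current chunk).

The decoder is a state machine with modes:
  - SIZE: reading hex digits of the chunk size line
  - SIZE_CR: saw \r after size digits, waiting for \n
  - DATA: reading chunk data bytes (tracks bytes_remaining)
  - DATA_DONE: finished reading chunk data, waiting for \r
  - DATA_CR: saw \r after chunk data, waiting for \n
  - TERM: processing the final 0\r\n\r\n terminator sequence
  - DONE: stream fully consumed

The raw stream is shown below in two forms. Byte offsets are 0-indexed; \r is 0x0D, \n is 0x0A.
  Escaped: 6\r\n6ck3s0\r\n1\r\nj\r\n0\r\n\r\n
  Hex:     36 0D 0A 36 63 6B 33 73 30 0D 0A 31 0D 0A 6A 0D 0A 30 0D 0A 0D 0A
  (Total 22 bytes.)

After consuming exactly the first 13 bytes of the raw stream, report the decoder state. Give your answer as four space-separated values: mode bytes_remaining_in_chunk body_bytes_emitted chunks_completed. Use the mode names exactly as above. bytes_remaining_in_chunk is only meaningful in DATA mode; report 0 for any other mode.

Byte 0 = '6': mode=SIZE remaining=0 emitted=0 chunks_done=0
Byte 1 = 0x0D: mode=SIZE_CR remaining=0 emitted=0 chunks_done=0
Byte 2 = 0x0A: mode=DATA remaining=6 emitted=0 chunks_done=0
Byte 3 = '6': mode=DATA remaining=5 emitted=1 chunks_done=0
Byte 4 = 'c': mode=DATA remaining=4 emitted=2 chunks_done=0
Byte 5 = 'k': mode=DATA remaining=3 emitted=3 chunks_done=0
Byte 6 = '3': mode=DATA remaining=2 emitted=4 chunks_done=0
Byte 7 = 's': mode=DATA remaining=1 emitted=5 chunks_done=0
Byte 8 = '0': mode=DATA_DONE remaining=0 emitted=6 chunks_done=0
Byte 9 = 0x0D: mode=DATA_CR remaining=0 emitted=6 chunks_done=0
Byte 10 = 0x0A: mode=SIZE remaining=0 emitted=6 chunks_done=1
Byte 11 = '1': mode=SIZE remaining=0 emitted=6 chunks_done=1
Byte 12 = 0x0D: mode=SIZE_CR remaining=0 emitted=6 chunks_done=1

Answer: SIZE_CR 0 6 1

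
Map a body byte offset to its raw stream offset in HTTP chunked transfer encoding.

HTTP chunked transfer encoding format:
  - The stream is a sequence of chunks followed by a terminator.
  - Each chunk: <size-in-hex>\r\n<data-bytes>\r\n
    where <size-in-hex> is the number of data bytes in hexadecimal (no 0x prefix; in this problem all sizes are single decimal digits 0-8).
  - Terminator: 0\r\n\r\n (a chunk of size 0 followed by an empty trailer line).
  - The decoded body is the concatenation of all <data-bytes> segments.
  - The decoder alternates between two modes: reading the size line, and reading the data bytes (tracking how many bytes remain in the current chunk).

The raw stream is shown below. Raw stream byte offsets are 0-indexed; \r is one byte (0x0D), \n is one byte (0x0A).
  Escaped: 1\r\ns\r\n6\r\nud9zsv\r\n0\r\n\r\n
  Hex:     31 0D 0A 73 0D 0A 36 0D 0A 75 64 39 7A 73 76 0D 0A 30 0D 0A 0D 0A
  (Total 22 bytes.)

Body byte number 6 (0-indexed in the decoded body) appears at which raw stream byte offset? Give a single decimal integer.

Answer: 14

Derivation:
Chunk 1: stream[0..1]='1' size=0x1=1, data at stream[3..4]='s' -> body[0..1], body so far='s'
Chunk 2: stream[6..7]='6' size=0x6=6, data at stream[9..15]='ud9zsv' -> body[1..7], body so far='sud9zsv'
Chunk 3: stream[17..18]='0' size=0 (terminator). Final body='sud9zsv' (7 bytes)
Body byte 6 at stream offset 14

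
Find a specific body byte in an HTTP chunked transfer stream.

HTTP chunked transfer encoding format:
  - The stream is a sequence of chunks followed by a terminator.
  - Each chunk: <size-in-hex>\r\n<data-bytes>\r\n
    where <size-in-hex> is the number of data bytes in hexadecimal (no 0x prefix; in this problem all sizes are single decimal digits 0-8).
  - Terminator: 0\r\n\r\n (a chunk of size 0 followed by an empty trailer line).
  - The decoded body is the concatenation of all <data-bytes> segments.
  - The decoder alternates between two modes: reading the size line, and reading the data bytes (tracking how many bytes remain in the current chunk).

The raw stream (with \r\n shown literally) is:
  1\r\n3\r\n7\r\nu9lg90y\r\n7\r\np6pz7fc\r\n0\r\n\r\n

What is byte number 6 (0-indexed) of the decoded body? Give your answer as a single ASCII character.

Answer: 0

Derivation:
Chunk 1: stream[0..1]='1' size=0x1=1, data at stream[3..4]='3' -> body[0..1], body so far='3'
Chunk 2: stream[6..7]='7' size=0x7=7, data at stream[9..16]='u9lg90y' -> body[1..8], body so far='3u9lg90y'
Chunk 3: stream[18..19]='7' size=0x7=7, data at stream[21..28]='p6pz7fc' -> body[8..15], body so far='3u9lg90yp6pz7fc'
Chunk 4: stream[30..31]='0' size=0 (terminator). Final body='3u9lg90yp6pz7fc' (15 bytes)
Body byte 6 = '0'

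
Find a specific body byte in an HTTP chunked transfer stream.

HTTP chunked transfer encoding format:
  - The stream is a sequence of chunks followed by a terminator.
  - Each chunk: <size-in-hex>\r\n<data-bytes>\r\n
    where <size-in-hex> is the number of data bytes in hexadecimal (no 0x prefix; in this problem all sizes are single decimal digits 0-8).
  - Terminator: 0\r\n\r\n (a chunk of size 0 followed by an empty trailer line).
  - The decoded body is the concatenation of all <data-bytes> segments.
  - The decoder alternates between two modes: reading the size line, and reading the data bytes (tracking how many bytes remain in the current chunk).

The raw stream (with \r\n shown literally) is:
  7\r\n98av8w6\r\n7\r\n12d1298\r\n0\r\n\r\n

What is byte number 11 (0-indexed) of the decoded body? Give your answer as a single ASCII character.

Answer: 2

Derivation:
Chunk 1: stream[0..1]='7' size=0x7=7, data at stream[3..10]='98av8w6' -> body[0..7], body so far='98av8w6'
Chunk 2: stream[12..13]='7' size=0x7=7, data at stream[15..22]='12d1298' -> body[7..14], body so far='98av8w612d1298'
Chunk 3: stream[24..25]='0' size=0 (terminator). Final body='98av8w612d1298' (14 bytes)
Body byte 11 = '2'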